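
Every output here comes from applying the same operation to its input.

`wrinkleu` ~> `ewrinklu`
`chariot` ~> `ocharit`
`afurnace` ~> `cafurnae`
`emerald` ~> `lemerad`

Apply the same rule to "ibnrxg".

xibnrg

In each case the input is transformed by: move the last character to the front, then swap the first and last characters.
Working it through for "ibnrxg": intermediate "gibnrx", final "xibnrg".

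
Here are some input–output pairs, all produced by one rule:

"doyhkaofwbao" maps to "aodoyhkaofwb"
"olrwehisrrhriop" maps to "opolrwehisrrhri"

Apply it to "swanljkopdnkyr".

yrswanljkopdnk

Each output is the input with this applied: move the last 2 characters to the front (rotate right by 2).
Applying that to "swanljkopdnkyr" gives "yrswanljkopdnk".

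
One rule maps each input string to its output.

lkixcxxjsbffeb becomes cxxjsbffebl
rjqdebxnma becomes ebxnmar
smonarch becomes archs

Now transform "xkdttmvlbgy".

The transformation: move the first character to the end, then delete the first 3 characters.
For "xkdttmvlbgy", step one produces "kdttmvlbgyx"; step two turns that into "tmvlbgyx".
(Check on "rjqdebxnma": → "jqdebxnmar" → "ebxnmar" ✓)

tmvlbgyx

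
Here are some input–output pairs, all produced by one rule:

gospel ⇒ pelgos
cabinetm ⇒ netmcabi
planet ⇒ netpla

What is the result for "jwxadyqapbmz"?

Rule — swap the front and back halves of the string.
"jwxadyqapbmz" → "qapbmzjwxady".

qapbmzjwxady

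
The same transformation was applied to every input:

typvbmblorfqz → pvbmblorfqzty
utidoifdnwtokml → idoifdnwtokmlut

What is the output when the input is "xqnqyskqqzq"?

nqyskqqzqxq

What's happening: move the first 2 characters to the end (rotate left by 2).
"xqnqyskqqzq" → "nqyskqqzqxq".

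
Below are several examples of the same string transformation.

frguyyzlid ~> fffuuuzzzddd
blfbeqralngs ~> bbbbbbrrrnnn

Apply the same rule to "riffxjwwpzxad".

rrrfffwwwzzzddd

Rule — keep one character in every 3, starting at position 1 (positions 1st, 4th, 7th, ...), then repeat every character 3 times.
For "riffxjwwpzxad", step one produces "rfwzd"; step two turns that into "rrrfffwwwzzzddd".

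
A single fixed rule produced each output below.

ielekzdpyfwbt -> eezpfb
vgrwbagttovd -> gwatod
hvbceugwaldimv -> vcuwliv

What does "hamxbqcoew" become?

axqow

Looking at the pairs, the operation is to keep every other character starting from the second (positions 2nd, 4th, 6th, ...).
For "hamxbqcoew" the result is "axqow".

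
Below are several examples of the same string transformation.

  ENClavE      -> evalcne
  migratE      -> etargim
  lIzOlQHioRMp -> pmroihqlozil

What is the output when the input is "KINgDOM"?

In each case the input is transformed by: reverse the string, then convert every letter to lowercase.
Applying both steps to "KINgDOM": "MODgNIK", then "modgnik".

modgnik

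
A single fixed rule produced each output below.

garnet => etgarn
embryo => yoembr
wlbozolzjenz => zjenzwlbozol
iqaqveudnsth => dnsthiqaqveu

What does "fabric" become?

Rule — move the first character to the end, then swap the front and back halves of the string.
"fabric" → "abricf" → "icfabr".

icfabr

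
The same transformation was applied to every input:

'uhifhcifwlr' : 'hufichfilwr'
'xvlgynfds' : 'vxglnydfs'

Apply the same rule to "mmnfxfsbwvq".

Looking at the pairs, the operation is to swap each adjacent pair of characters (1↔2, 3↔4, ...).
For "mmnfxfsbwvq" the result is "mmfnfxbsvwq".

mmfnfxbsvwq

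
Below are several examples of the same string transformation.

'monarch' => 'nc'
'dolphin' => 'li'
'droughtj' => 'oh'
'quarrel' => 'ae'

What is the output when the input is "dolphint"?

Rule — keep one character in every 3, starting at position 3 (positions 3rd, 6th, 9th, ...).
Applying that to "dolphint" gives "li".

li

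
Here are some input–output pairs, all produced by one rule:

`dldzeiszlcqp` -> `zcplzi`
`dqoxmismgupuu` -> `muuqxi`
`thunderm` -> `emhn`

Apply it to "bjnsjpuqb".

The transformation: keep every other character starting from the second (positions 2nd, 4th, 6th, ...), then swap the front and back halves of the string.
"bjnsjpuqb" → "jspq" → "pqjs".
(Check on "thunderm": → "hnem" → "emhn" ✓)

pqjs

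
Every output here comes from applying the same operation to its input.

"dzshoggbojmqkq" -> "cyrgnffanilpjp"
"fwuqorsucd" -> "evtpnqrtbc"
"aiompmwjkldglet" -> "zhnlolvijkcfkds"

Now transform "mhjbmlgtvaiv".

What's happening: shift every letter 1 place backward in the alphabet (wrapping around).
On "mhjbmlgtvaiv" that produces "lgialkfsuzhu".

lgialkfsuzhu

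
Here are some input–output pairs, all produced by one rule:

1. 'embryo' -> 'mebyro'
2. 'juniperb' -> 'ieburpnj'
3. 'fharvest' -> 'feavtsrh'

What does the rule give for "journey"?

Rule — sort the characters into reverse alphabetical order, then move the last 3 characters to the front (rotate right by 3).
Applying that to "journey" gives "njeyuro".

njeyuro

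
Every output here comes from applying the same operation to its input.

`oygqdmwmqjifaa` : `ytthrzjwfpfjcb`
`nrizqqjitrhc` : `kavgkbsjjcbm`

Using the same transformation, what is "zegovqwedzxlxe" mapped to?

The pattern: move the last 3 characters to the front (rotate right by 3), then shift every letter 7 places backward in the alphabet (wrapping around).
Working it through for "zegovqwedzxlxe": intermediate "lxezegovqwedzx", final "eqxsxzhojpxwsq".

eqxsxzhojpxwsq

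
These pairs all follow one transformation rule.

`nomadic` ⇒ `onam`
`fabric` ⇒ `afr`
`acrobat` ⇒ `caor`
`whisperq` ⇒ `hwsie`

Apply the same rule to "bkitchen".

kbtih

What's happening: swap each adjacent pair of characters (1↔2, 3↔4, ...), then delete the last 3 characters.
Working it through for "bkitchen": intermediate "kbtihcne", final "kbtih".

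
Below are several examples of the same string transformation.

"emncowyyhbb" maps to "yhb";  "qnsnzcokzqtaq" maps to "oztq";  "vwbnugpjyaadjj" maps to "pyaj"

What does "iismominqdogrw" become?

The pattern: keep every other character starting from the first (positions 1st, 3rd, 5th, ...), then delete the first 3 characters.
Working it through for "iismominqdogrw": intermediate "isoiqor", final "iqor".

iqor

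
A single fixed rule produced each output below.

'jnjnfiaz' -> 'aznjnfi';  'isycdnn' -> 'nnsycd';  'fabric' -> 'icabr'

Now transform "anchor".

The pattern: delete the first character, then move the last 2 characters to the front (rotate right by 2).
Starting from "anchor": after the first operation, "nchor"; after the second, "ornch".

ornch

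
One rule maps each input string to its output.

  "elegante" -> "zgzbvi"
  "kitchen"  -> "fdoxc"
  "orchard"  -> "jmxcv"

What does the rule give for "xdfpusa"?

The rule is to shift every letter 5 places backward in the alphabet (wrapping around), then delete the last 2 characters.
Applying that to "xdfpusa" gives "syakp".

syakp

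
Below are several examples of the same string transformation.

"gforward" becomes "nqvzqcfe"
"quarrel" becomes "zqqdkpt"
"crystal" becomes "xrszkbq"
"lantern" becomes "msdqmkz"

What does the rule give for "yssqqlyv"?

In each case the input is transformed by: move the first 2 characters to the end (rotate left by 2), then shift every letter 1 place backward in the alphabet (wrapping around).
"yssqqlyv" → "sqqlyvys" → "rppkxuxr".

rppkxuxr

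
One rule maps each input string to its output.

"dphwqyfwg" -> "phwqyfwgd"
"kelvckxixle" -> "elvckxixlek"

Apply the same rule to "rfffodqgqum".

fffodqgqumr

The pattern: move the first character to the end.
Applying that to "rfffodqgqum" gives "fffodqgqumr".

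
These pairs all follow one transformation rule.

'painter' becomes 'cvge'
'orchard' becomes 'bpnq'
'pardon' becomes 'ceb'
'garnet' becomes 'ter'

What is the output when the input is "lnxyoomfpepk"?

The pattern: shift every letter 13 places forward in the alphabet (wrapping around) — i.e. ROT13, then keep every other character starting from the first (positions 1st, 3rd, 5th, ...).
For "lnxyoomfpepk", step one produces "yaklbbzscrcx"; step two turns that into "ykbzcc".

ykbzcc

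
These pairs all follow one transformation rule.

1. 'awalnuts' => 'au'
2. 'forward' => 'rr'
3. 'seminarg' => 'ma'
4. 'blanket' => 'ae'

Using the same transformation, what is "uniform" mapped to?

Rule — keep one character in every 3, starting at position 3 (positions 3rd, 6th, 9th, ...).
On "uniform" that produces "ir".

ir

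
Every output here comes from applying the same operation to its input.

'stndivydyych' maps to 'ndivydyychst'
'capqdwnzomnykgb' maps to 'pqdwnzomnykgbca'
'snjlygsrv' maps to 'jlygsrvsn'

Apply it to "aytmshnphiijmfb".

The rule is to move the first 2 characters to the end (rotate left by 2).
Applying that to "aytmshnphiijmfb" gives "tmshnphiijmfbay".

tmshnphiijmfbay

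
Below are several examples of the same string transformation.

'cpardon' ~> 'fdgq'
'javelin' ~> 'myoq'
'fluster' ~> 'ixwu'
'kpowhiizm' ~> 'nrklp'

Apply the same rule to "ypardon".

In each case the input is transformed by: shift every letter 3 places forward in the alphabet (wrapping around), then keep every other character starting from the first (positions 1st, 3rd, 5th, ...).
Working it through for "ypardon": intermediate "bsdugrq", final "bdgq".

bdgq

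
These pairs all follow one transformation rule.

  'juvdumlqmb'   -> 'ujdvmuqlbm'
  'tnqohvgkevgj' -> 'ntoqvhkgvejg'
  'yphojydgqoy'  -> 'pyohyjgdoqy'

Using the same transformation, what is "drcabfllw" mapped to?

What's happening: swap each adjacent pair of characters (1↔2, 3↔4, ...).
On "drcabfllw" that produces "rdacfbllw".

rdacfbllw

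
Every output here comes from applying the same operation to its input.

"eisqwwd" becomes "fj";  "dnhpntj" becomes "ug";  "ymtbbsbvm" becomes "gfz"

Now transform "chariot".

What's happening: shift every letter 13 places forward in the alphabet (wrapping around) — i.e. ROT13, then keep one character in every 3, starting at position 3 (positions 3rd, 6th, 9th, ...).
On "chariot": the first step gives "punevbg", and the second then gives "nb".

nb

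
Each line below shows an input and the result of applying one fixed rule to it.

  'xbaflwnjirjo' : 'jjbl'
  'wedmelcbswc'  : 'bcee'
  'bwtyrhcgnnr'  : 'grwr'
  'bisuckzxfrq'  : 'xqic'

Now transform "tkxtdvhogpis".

oikd

The transformation: keep one character in every 3, starting at position 2 (positions 2nd, 5th, 8th, ...), then move the first 2 characters to the end (rotate left by 2).
Working it through for "tkxtdvhogpis": intermediate "kdoi", final "oikd".
(Check on "xbaflwnjirjo": → "bljj" → "jjbl" ✓)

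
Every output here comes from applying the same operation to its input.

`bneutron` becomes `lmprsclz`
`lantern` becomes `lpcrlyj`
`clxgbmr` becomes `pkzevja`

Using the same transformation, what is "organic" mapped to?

aglyepm

Rule — reverse the string, then shift every letter 2 places backward in the alphabet (wrapping around).
"organic" → "cinagro" → "aglyepm".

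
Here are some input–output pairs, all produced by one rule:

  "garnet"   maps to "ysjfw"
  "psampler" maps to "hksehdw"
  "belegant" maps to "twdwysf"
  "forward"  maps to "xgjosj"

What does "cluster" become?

The rule is to shift every letter 8 places backward in the alphabet (wrapping around), then delete the last character.
Applying that to "cluster" gives "udmklw".

udmklw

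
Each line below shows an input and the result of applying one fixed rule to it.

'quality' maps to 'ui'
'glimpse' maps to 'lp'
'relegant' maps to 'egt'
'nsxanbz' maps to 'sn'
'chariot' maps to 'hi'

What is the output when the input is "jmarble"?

mb

The transformation: keep one character in every 3, starting at position 2 (positions 2nd, 5th, 8th, ...).
Doing the same to "jmarble": "mb".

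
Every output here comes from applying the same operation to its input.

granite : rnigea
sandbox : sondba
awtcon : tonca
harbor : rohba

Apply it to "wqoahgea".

qohgeaa

What's happening: sort the characters into reverse alphabetical order, then delete the first character.
Doing the same to "wqoahgea": "qohgeaa".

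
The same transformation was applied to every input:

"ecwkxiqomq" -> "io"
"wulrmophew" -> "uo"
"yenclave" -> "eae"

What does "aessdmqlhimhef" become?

ei

What's happening: keep every other character starting from the second (positions 2nd, 4th, 6th, ...), then keep only the vowels.
On "aessdmqlhimhef" that produces "ei".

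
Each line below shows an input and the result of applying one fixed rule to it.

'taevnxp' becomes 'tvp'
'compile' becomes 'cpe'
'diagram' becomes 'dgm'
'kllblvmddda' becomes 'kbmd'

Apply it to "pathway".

In each case the input is transformed by: keep one character in every 3, starting at position 1 (positions 1st, 4th, 7th, ...).
For "pathway" the result is "phy".

phy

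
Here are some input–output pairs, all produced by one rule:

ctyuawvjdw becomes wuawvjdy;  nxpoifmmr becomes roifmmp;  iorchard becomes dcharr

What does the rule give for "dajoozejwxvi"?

Rule — delete the first 2 characters, then swap the first and last characters.
"dajoozejwxvi" → "joozejwxvi" → "ioozejwxvj".
(Check on "iorchard": → "rchard" → "dcharr" ✓)

ioozejwxvj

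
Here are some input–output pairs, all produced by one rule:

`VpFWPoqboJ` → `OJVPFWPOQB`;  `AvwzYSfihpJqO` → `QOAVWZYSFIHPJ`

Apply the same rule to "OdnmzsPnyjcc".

CCODNMZSPNYJ

The pattern: move the last 2 characters to the front (rotate right by 2), then convert every letter to uppercase.
"OdnmzsPnyjcc" → "CCODNMZSPNYJ".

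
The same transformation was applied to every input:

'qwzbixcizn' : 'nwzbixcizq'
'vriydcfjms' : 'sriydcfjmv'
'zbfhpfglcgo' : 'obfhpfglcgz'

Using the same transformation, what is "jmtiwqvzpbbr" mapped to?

Looking at the pairs, the operation is to swap the first and last characters.
For "jmtiwqvzpbbr" the result is "rmtiwqvzpbbj".

rmtiwqvzpbbj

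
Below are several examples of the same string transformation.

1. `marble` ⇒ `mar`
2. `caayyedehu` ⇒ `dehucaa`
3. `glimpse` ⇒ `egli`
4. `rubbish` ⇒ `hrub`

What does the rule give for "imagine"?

eima

What's happening: move the first 3 characters to the end (rotate left by 3), then delete the first 3 characters.
For "imagine", step one produces "gineima"; step two turns that into "eima".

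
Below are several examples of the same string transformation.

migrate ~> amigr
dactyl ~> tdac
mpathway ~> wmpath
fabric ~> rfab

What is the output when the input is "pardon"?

What's happening: delete the last 2 characters, then move the last character to the front.
Starting from "pardon": after the first operation, "pard"; after the second, "dpar".
(Check on "migrate": → "migra" → "amigr" ✓)

dpar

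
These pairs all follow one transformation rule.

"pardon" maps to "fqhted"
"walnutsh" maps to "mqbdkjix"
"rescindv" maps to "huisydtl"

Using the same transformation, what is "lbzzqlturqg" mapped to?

The transformation: shift every letter 10 places backward in the alphabet (wrapping around).
So "lbzzqlturqg" becomes "brppgbjkhgw".

brppgbjkhgw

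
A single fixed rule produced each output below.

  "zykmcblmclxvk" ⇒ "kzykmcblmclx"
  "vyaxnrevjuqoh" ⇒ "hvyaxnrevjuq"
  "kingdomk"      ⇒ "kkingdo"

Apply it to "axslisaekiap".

paxslisaeki

Looking at the pairs, the operation is to move the last 2 characters to the front (rotate right by 2), then delete the first character.
Applying both steps to "axslisaekiap": "apaxslisaeki", then "paxslisaeki".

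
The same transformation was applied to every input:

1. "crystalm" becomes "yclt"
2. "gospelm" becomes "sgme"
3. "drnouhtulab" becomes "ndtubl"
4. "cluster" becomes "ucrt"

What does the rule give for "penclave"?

npvl

The rule is to keep every other character starting from the first (positions 1st, 3rd, 5th, ...), then swap each adjacent pair of characters (1↔2, 3↔4, ...).
Working it through for "penclave": intermediate "pnlv", final "npvl".
(Check on "cluster": → "cutr" → "ucrt" ✓)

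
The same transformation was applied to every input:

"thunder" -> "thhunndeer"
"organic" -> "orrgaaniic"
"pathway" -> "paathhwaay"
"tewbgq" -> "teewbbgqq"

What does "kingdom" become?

kiinggdoom

The transformation: repeat every character 3 times, then keep every other character starting from the second (positions 2nd, 4th, 6th, ...).
On "kingdom": the first step gives "kkkiiinnngggdddooommm", and the second then gives "kiinggdoom".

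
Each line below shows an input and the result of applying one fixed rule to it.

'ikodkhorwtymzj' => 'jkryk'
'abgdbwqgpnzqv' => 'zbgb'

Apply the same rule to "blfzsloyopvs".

vsyl

The pattern: keep one character in every 3, starting at position 2 (positions 2nd, 5th, 8th, ...), then swap the first and last characters.
On "blfzsloyopvs": the first step gives "lsyv", and the second then gives "vsyl".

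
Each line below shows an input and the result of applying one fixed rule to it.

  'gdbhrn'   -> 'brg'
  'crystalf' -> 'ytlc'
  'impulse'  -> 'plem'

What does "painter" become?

itra

Each output is the input with this applied: move the first 2 characters to the end (rotate left by 2), then keep every other character starting from the first (positions 1st, 3rd, 5th, ...).
Applying that to "painter" gives "itra".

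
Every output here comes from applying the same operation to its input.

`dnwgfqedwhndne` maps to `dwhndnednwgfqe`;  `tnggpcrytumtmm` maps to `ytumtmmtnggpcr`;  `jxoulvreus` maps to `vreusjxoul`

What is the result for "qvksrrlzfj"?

In each case the input is transformed by: swap the front and back halves of the string.
Doing the same to "qvksrrlzfj": "rlzfjqvksr".

rlzfjqvksr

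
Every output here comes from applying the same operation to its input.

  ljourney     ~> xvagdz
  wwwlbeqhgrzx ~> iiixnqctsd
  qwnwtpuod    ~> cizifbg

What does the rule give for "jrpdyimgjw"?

The transformation: delete the last 2 characters, then shift every letter 12 places forward in the alphabet (wrapping around).
Starting from "jrpdyimgjw": after the first operation, "jrpdyimg"; after the second, "vdbpkuys".

vdbpkuys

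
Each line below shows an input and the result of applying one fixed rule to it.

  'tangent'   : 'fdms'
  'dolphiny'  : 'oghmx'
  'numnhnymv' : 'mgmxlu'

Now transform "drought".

In each case the input is transformed by: shift every letter 1 place backward in the alphabet (wrapping around), then delete the first 3 characters.
Starting from "drought": after the first operation, "cqntfgs"; after the second, "tfgs".

tfgs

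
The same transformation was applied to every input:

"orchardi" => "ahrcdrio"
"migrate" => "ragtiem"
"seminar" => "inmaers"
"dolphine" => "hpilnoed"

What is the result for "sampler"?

The pattern: take characters alternately from the front and the back (1st, last, 2nd, 2nd-last, ...), then reverse the string.
On "sampler": the first step gives "sraemlp", and the second then gives "plmears".

plmears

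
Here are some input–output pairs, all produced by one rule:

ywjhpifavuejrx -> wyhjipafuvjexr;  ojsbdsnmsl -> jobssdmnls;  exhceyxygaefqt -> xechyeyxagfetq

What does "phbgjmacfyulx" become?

hpgbmjcayflux

The rule is to swap each adjacent pair of characters (1↔2, 3↔4, ...).
For "phbgjmacfyulx" the result is "hpgbmjcayflux".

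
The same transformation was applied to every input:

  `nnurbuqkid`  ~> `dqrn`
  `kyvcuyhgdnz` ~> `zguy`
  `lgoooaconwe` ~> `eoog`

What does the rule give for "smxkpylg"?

gpm

The transformation: reverse the string, then keep one character in every 3, starting at position 1 (positions 1st, 4th, 7th, ...).
For "smxkpylg", step one produces "glypkxms"; step two turns that into "gpm".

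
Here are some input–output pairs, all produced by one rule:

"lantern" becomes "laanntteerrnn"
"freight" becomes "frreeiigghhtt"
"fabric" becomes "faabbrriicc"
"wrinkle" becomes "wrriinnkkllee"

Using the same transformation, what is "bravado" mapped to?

Rule — double every character, then delete the first character.
So "bravado" becomes "brraavvaaddoo".
(Check on "fabric": → "ffaabbrriicc" → "faabbrriicc" ✓)

brraavvaaddoo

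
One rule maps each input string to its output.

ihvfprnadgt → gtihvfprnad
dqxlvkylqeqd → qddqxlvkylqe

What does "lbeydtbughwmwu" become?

In each case the input is transformed by: move the last 2 characters to the front (rotate right by 2).
Applying that to "lbeydtbughwmwu" gives "wulbeydtbughwm".

wulbeydtbughwm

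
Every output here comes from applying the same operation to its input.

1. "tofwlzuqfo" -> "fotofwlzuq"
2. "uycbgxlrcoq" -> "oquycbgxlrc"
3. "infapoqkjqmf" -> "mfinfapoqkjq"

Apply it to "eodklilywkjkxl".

Looking at the pairs, the operation is to move the last 2 characters to the front (rotate right by 2).
For "eodklilywkjkxl" the result is "xleodklilywkjk".

xleodklilywkjk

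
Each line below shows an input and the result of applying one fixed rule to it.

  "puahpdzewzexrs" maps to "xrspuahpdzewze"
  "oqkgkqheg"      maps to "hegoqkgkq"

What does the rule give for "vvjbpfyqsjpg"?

Rule — move the last 3 characters to the front (rotate right by 3).
"vvjbpfyqsjpg" → "jpgvvjbpfyqs".

jpgvvjbpfyqs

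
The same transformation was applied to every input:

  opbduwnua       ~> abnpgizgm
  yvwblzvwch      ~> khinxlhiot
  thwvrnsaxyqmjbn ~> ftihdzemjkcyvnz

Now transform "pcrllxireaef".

In each case the input is transformed by: shift every letter 12 places forward in the alphabet (wrapping around).
Applying that to "pcrllxireaef" gives "bodxxjudqmqr".

bodxxjudqmqr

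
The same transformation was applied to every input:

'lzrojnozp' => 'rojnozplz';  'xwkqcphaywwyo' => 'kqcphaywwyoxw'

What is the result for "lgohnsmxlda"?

ohnsmxldalg

Rule — move the first 2 characters to the end (rotate left by 2).
For "lgohnsmxlda" the result is "ohnsmxldalg".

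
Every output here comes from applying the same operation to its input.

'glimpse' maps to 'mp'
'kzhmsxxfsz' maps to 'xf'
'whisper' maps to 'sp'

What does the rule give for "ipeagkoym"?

Each output is the input with this applied: move the last 2 characters to the front (rotate right by 2), then keep only the last 2 characters.
On "ipeagkoym": the first step gives "ymipeagko", and the second then gives "ko".
(Check on "glimpse": → "seglimp" → "mp" ✓)

ko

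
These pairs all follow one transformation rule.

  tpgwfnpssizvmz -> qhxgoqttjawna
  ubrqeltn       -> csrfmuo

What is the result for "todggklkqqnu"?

The rule is to shift every letter 1 place forward in the alphabet (wrapping around), then delete the first character.
Applying both steps to "todggklkqqnu": "upehhlmlrrov", then "pehhlmlrrov".

pehhlmlrrov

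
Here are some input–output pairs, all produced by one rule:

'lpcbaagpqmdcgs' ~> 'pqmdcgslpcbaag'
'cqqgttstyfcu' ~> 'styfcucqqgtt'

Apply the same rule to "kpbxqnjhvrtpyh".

hvrtpyhkpbxqnj

The pattern: swap the front and back halves of the string.
On "kpbxqnjhvrtpyh" that produces "hvrtpyhkpbxqnj".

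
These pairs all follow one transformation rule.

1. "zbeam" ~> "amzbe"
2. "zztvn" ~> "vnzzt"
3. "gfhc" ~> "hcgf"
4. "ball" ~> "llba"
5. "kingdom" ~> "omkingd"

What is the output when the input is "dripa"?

padri

Rule — move the last 2 characters to the front (rotate right by 2).
On "dripa" that produces "padri".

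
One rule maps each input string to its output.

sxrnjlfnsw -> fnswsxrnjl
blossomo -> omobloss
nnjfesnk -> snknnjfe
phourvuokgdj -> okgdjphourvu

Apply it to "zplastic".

ticzplas

What's happening: swap the front and back halves of the string, then move the first character to the end.
On "zplastic": the first step gives "sticzpla", and the second then gives "ticzplas".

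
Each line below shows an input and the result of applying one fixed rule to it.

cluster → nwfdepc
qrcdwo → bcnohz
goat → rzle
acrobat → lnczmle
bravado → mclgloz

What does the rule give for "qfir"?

bqtc

In each case the input is transformed by: shift every letter 11 places forward in the alphabet (wrapping around).
Applying that to "qfir" gives "bqtc".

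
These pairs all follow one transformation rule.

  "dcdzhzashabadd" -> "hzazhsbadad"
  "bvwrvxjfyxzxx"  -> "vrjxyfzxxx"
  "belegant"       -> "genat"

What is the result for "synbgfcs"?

The pattern: delete the first 3 characters, then swap each adjacent pair of characters (1↔2, 3↔4, ...).
Applying that to "synbgfcs" gives "gbcfs".
(Check on "belegant": → "egant" → "genat" ✓)

gbcfs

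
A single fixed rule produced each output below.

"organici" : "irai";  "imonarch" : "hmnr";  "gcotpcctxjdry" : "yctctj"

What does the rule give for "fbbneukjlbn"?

nbnuj

The transformation: move the last 2 characters to the front (rotate right by 2), then keep every other character starting from the second (positions 2nd, 4th, 6th, ...).
Applying both steps to "fbbneukjlbn": "bnfbbneukjl", then "nbnuj".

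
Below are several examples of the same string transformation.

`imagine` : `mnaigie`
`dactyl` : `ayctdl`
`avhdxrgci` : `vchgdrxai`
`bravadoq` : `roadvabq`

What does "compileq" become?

Each output is the input with this applied: take characters alternately from the front and the back (1st, last, 2nd, 2nd-last, ...), then move the first 2 characters to the end (rotate left by 2).
On "compileq": the first step gives "cqoemlpi", and the second then gives "oemlpicq".

oemlpicq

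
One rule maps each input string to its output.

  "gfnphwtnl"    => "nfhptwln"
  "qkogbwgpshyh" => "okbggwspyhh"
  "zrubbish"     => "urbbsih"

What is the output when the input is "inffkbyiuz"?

fnkfybuiz

What's happening: delete the first character, then swap each adjacent pair of characters (1↔2, 3↔4, ...).
On "inffkbyiuz": the first step gives "nffkbyiuz", and the second then gives "fnkfybuiz".
(Check on "gfnphwtnl": → "fnphwtnl" → "nfhptwln" ✓)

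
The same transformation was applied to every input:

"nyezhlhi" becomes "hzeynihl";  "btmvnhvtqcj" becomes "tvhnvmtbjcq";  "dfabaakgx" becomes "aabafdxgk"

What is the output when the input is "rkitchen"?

ctikrneh

In each case the input is transformed by: reverse the string, then move the first 3 characters to the end (rotate left by 3).
For "rkitchen" the result is "ctikrneh".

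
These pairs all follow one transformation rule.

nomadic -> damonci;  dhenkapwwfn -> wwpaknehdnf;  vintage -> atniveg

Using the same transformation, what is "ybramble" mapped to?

bmarbyel

The pattern: reverse the string, then move the first 2 characters to the end (rotate left by 2).
Starting from "ybramble": after the first operation, "elbmarby"; after the second, "bmarbyel".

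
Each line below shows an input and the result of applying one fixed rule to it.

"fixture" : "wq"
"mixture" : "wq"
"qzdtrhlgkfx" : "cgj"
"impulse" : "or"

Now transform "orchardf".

bq

What's happening: keep one character in every 3, starting at position 3 (positions 3rd, 6th, 9th, ...), then shift every letter 1 place backward in the alphabet (wrapping around).
Applying both steps to "orchardf": "cr", then "bq".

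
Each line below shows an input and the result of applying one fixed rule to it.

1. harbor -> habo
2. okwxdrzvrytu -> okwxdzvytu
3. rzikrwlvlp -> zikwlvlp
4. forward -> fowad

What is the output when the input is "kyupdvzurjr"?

Looking at the pairs, the operation is to remove every "r".
"kyupdvzurjr" → "kyupdvzuj".

kyupdvzuj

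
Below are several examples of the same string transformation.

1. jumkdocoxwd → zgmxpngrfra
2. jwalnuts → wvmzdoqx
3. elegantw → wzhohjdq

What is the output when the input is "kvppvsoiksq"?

The transformation: move the last 2 characters to the front (rotate right by 2), then shift every letter 3 places forward in the alphabet (wrapping around).
On "kvppvsoiksq" that produces "vtnyssyvrln".

vtnyssyvrln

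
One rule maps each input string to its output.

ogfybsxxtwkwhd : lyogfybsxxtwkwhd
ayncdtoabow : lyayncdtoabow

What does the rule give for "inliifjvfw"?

The rule is to prepend "ly".
So "inliifjvfw" becomes "lyinliifjvfw".

lyinliifjvfw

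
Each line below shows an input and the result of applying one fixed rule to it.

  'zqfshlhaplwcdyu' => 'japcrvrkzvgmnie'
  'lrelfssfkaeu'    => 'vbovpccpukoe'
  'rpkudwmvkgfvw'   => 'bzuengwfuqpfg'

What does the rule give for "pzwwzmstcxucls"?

Rule — shift every letter 10 places forward in the alphabet (wrapping around).
So "pzwwzmstcxucls" becomes "zjggjwcdmhemvc".

zjggjwcdmhemvc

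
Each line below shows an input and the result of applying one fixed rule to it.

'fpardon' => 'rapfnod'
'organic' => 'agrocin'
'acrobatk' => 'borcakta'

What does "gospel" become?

Rule — move the last 3 characters to the front (rotate right by 3), then reverse the string.
Applying that to "gospel" gives "soglep".

soglep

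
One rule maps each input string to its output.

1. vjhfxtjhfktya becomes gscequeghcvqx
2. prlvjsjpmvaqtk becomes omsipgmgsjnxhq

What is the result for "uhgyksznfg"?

ervdphkwdc

In each case the input is transformed by: swap each adjacent pair of characters (1↔2, 3↔4, ...), then shift every letter 3 places backward in the alphabet (wrapping around).
On "uhgyksznfg": the first step gives "huygsknzgf", and the second then gives "ervdphkwdc".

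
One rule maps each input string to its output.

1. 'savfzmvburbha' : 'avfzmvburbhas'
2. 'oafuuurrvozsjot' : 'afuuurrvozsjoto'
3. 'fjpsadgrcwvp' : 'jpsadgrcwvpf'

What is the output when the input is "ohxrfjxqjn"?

hxrfjxqjno

The pattern: move the first character to the end.
Doing the same to "ohxrfjxqjn": "hxrfjxqjno".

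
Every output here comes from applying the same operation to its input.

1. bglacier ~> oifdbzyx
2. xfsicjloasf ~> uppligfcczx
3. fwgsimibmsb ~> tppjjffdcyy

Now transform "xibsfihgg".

upffeddcy

Looking at the pairs, the operation is to sort the characters into reverse alphabetical order, then shift every letter 3 places backward in the alphabet (wrapping around).
Starting from "xibsfihgg": after the first operation, "xsiihggfb"; after the second, "upffeddcy".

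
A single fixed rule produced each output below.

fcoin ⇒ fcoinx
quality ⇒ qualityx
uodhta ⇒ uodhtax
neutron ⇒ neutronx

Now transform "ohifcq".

What's happening: append "x".
"ohifcq" → "ohifcqx".

ohifcqx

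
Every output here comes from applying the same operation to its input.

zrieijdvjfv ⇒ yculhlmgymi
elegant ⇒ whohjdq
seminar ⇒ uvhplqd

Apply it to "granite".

The rule is to shift every letter 3 places forward in the alphabet (wrapping around), then move the last character to the front.
For "granite", step one produces "judqlwh"; step two turns that into "hjudqlw".

hjudqlw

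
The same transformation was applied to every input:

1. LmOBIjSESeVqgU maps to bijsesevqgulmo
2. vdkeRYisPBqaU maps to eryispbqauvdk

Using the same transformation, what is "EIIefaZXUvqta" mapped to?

efazxuvqtaeii

The rule is to move the first 3 characters to the end (rotate left by 3), then convert every letter to lowercase.
For "EIIefaZXUvqta" the result is "efazxuvqtaeii".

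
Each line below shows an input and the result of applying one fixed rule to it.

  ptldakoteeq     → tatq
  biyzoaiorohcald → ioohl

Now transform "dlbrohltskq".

The transformation: keep one character in every 3, starting at position 2 (positions 2nd, 5th, 8th, ...).
So "dlbrohltskq" becomes "lotq".

lotq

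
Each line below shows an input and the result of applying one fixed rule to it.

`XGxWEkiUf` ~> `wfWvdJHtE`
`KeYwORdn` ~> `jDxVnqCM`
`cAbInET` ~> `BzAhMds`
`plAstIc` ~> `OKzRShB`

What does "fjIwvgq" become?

EIhVUFP

Rule — flip the case of every letter, then shift every letter 1 place backward in the alphabet (wrapping around).
On "fjIwvgq" that produces "EIhVUFP".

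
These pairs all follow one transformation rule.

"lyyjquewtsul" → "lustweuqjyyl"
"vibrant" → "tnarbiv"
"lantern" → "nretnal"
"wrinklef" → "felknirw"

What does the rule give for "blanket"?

In each case the input is transformed by: reverse the string.
"blanket" → "teknalb".

teknalb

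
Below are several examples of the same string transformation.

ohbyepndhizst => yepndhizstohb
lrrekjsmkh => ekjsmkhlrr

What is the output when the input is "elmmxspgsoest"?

Each output is the input with this applied: move the first 3 characters to the end (rotate left by 3).
Doing the same to "elmmxspgsoest": "mxspgsoestelm".

mxspgsoestelm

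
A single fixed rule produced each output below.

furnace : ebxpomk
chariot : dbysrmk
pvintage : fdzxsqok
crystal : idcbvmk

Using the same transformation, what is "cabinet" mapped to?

Rule — sort the characters into reverse alphabetical order, then shift every letter 10 places forward in the alphabet (wrapping around).
"cabinet" → "tniecba" → "dxsomlk".

dxsomlk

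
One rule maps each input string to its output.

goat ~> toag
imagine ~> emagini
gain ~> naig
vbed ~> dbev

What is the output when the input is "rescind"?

What's happening: swap the first and last characters.
So "rescind" becomes "descinr".

descinr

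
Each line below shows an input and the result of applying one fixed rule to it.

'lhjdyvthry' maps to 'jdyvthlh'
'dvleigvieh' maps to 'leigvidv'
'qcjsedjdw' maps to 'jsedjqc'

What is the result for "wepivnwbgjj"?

pivnwbgwe

The pattern: delete the last 2 characters, then move the first 2 characters to the end (rotate left by 2).
Starting from "wepivnwbgjj": after the first operation, "wepivnwbg"; after the second, "pivnwbgwe".
(Check on "dvleigvieh": → "dvleigvi" → "leigvidv" ✓)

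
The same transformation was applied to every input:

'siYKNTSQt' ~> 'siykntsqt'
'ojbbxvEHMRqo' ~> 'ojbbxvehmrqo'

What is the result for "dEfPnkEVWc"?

The pattern: convert every letter to lowercase.
Doing the same to "dEfPnkEVWc": "defpnkevwc".

defpnkevwc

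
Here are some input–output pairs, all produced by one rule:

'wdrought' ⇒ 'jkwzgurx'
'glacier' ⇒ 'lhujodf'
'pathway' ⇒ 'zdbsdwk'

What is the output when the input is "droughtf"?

kwigurxj

Rule — move the last 3 characters to the front (rotate right by 3), then shift every letter 3 places forward in the alphabet (wrapping around).
"droughtf" → "htfdroug" → "kwigurxj".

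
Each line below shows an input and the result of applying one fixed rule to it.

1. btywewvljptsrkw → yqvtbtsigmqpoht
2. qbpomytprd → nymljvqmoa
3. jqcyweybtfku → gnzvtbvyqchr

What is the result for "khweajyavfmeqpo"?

Looking at the pairs, the operation is to shift every letter 3 places backward in the alphabet (wrapping around).
For "khweajyavfmeqpo" the result is "hetbxgvxscjbnml".

hetbxgvxscjbnml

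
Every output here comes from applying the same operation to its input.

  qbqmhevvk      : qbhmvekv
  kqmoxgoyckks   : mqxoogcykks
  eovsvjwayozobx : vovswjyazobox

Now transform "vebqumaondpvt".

The pattern: delete the first character, then swap each adjacent pair of characters (1↔2, 3↔4, ...).
Working it through for "vebqumaondpvt": intermediate "ebqumaondpvt", final "beuqamnopdtv".

beuqamnopdtv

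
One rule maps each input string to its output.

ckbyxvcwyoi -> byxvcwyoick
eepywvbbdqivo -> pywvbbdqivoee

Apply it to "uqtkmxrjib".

tkmxrjibuq

In each case the input is transformed by: move the first 2 characters to the end (rotate left by 2).
So "uqtkmxrjib" becomes "tkmxrjibuq".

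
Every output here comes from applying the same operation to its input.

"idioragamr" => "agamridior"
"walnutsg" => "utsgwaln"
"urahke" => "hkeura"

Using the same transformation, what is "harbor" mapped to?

The transformation: swap the front and back halves of the string.
"harbor" → "borhar".

borhar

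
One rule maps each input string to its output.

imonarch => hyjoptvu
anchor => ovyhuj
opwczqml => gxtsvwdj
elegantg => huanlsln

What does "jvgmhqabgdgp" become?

Each output is the input with this applied: swap the front and back halves of the string, then shift every letter 7 places forward in the alphabet (wrapping around).
Working it through for "jvgmhqabgdgp": intermediate "abgdgpjvgmhq", final "hinknwqcntox".
(Check on "imonarch": → "archimon" → "hyjoptvu" ✓)

hinknwqcntox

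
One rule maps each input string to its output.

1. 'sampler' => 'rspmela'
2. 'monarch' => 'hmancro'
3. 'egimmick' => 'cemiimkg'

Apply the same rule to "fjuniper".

The rule is to swap each adjacent pair of characters (1↔2, 3↔4, ...), then swap the first and last characters.
On "fjuniper": the first step gives "jfnupire", and the second then gives "efnupirj".

efnupirj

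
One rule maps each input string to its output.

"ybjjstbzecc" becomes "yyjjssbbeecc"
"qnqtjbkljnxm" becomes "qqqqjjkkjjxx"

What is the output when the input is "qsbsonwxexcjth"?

qqbboowweecctt

The pattern: keep every other character starting from the first (positions 1st, 3rd, 5th, ...), then double every character.
Starting from "qsbsonwxexcjth": after the first operation, "qbowect"; after the second, "qqbboowweecctt".
(Check on "qnqtjbkljnxm": → "qqjkjx" → "qqqqjjkkjjxx" ✓)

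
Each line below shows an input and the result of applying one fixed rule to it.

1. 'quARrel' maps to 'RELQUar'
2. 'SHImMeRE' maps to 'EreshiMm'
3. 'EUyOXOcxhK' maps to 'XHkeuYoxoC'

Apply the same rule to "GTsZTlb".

Looking at the pairs, the operation is to flip the case of every letter, then move the last 3 characters to the front (rotate right by 3).
On "GTsZTlb": the first step gives "gtSztLB", and the second then gives "tLBgtSz".
(Check on "quARrel": → "QUarREL" → "RELQUar" ✓)

tLBgtSz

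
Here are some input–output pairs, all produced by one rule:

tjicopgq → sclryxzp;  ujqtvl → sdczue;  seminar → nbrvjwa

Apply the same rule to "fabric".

The transformation: swap each adjacent pair of characters (1↔2, 3↔4, ...), then shift every letter 9 places forward in the alphabet (wrapping around).
"fabric" → "afrbci" → "joaklr".

joaklr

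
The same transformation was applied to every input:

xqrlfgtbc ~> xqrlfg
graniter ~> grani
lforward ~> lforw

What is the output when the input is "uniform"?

Each output is the input with this applied: delete the last 3 characters.
Doing the same to "uniform": "unif".

unif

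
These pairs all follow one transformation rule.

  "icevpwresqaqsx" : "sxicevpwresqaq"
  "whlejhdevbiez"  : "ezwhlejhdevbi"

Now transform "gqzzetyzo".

Each output is the input with this applied: move the last 2 characters to the front (rotate right by 2).
"gqzzetyzo" → "zogqzzety".

zogqzzety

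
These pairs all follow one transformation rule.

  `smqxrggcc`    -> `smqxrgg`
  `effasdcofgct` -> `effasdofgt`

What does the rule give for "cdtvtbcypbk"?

What's happening: remove every "c".
"cdtvtbcypbk" → "dtvtbypbk".

dtvtbypbk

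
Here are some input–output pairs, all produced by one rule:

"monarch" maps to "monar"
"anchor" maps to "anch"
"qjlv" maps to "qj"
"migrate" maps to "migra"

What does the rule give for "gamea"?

Rule — delete the last 2 characters.
For "gamea" the result is "gam".

gam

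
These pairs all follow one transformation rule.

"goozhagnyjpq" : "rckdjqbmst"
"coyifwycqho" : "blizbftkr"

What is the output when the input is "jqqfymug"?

tibpxj

Each output is the input with this applied: shift every letter 3 places forward in the alphabet (wrapping around), then delete the first 2 characters.
For "jqqfymug", step one produces "mttibpxj"; step two turns that into "tibpxj".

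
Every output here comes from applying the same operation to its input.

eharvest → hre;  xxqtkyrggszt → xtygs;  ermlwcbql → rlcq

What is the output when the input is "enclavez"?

nlv

Looking at the pairs, the operation is to delete the last character, then keep every other character starting from the second (positions 2nd, 4th, 6th, ...).
Starting from "enclavez": after the first operation, "enclave"; after the second, "nlv".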